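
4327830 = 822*5265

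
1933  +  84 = 2017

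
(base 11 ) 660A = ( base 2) 10001000010010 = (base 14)3270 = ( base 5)234342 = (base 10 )8722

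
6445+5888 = 12333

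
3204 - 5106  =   - 1902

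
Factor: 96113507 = 7^1*13730501^1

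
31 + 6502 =6533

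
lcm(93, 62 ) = 186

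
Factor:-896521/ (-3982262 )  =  2^(-1) * 896521^1*1991131^( - 1 ) 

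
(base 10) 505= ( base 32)fp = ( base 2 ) 111111001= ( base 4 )13321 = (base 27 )ij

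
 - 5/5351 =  - 5/5351  =  - 0.00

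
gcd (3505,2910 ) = 5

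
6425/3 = 2141+2/3 = 2141.67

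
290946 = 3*96982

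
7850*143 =1122550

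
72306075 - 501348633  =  - 429042558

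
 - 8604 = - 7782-822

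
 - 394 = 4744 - 5138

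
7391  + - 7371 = 20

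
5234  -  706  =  4528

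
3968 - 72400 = - 68432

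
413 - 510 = - 97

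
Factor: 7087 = 19^1*373^1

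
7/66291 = 7/66291 = 0.00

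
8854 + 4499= 13353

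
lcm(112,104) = 1456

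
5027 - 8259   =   - 3232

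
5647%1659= 670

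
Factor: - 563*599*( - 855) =3^2*5^1*19^1*563^1*599^1 = 288337635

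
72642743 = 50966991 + 21675752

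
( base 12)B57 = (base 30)1P1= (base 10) 1651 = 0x673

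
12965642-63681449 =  - 50715807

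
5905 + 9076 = 14981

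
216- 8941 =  - 8725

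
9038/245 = 36  +  218/245 =36.89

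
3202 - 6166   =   - 2964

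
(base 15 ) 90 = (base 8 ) 207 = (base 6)343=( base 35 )3u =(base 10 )135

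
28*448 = 12544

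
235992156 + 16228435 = 252220591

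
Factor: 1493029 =829^1*1801^1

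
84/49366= 42/24683 = 0.00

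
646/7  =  646/7 = 92.29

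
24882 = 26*957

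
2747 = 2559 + 188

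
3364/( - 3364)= - 1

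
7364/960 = 1841/240= 7.67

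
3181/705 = 4 +361/705 = 4.51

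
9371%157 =108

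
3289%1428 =433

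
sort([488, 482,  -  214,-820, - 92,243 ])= [ - 820, - 214, - 92,243,482,488] 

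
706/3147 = 706/3147 = 0.22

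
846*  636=538056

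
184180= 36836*5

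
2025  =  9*225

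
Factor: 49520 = 2^4* 5^1*619^1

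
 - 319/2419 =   -  1 + 2100/2419 = -0.13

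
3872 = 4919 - 1047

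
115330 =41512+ 73818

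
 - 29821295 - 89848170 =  - 119669465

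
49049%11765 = 1989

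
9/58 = 9/58 = 0.16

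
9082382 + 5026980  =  14109362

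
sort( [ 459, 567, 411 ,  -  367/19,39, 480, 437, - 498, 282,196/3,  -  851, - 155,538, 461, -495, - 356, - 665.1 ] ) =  [-851,  -  665.1,  -  498, - 495, - 356, - 155,- 367/19, 39,196/3,282,411, 437,459,461,480,538,567 ] 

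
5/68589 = 5/68589  =  0.00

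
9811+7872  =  17683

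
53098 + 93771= 146869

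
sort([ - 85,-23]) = [ - 85, - 23] 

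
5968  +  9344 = 15312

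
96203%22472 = 6315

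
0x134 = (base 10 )308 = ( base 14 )180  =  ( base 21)ee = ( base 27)BB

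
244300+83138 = 327438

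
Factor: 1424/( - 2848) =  - 1/2 = - 2^( - 1 )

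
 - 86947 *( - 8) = 695576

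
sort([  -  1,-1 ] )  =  [ - 1, - 1 ]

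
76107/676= 76107/676 = 112.58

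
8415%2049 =219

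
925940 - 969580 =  - 43640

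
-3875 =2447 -6322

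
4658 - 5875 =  - 1217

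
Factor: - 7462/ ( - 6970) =5^ ( - 1 )  *  7^1*13^1*17^( - 1) = 91/85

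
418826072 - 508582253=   -  89756181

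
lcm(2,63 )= 126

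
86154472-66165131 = 19989341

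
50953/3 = 16984  +  1/3 = 16984.33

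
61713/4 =15428 + 1/4 = 15428.25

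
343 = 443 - 100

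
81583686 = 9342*8733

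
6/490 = 3/245=0.01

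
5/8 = 5/8= 0.62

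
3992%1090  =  722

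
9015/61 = 9015/61 = 147.79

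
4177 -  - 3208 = 7385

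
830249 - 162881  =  667368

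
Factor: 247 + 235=482=2^1*241^1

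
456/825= 152/275  =  0.55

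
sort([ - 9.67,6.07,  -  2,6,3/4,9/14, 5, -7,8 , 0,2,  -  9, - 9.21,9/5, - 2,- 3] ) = [ - 9.67, - 9.21,  -  9,  -  7, - 3,-2, - 2,0,9/14, 3/4,9/5, 2,  5 , 6,  6.07,8 ] 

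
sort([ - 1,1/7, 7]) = [-1,1/7, 7 ]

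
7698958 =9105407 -1406449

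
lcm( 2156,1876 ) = 144452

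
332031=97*3423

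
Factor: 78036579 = 3^2*17^1*31^1 * 16453^1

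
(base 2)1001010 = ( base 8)112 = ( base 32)2A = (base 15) 4e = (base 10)74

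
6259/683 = 9 + 112/683= 9.16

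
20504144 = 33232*617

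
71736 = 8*8967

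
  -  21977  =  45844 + - 67821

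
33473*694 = 23230262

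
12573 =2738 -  - 9835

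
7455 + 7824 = 15279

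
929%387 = 155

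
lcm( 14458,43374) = 43374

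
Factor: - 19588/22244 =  - 59^1 * 67^( - 1 ) = - 59/67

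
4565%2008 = 549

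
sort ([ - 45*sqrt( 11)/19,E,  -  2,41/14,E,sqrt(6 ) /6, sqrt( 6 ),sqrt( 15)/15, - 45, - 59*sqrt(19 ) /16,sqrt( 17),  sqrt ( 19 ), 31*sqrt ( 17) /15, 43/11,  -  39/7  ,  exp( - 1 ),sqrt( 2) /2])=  [ - 45, - 59*sqrt( 19 ) /16, -45*sqrt(11 ) /19,- 39/7, - 2,sqrt(15) /15, exp( - 1),sqrt( 6)/6, sqrt( 2 ) /2,sqrt( 6),E,E, 41/14,43/11,sqrt(17 ) , sqrt(19),31* sqrt( 17 )/15]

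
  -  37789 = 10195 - 47984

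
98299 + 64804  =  163103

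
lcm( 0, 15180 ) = 0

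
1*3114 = 3114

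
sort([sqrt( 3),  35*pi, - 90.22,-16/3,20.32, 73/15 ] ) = [ - 90.22, - 16/3,sqrt (3),73/15, 20.32  ,  35 *pi]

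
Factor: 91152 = 2^4*3^3*211^1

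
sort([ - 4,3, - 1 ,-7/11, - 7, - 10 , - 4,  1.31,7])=[-10, -7, - 4, - 4, - 1, - 7/11,1.31, 3, 7 ]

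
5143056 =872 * 5898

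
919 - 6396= -5477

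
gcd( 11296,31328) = 32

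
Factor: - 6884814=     -  2^1*3^1*263^1*4363^1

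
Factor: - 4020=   -  2^2*3^1*5^1*67^1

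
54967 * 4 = 219868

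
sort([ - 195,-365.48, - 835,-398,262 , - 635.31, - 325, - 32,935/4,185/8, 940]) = [-835, - 635.31, -398,-365.48,-325, - 195, - 32,185/8,935/4,262,940]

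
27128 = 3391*8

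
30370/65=467+ 3/13  =  467.23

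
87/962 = 87/962 = 0.09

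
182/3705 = 14/285 = 0.05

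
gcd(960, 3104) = 32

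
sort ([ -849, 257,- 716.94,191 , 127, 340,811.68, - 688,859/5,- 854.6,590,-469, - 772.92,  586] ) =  [ -854.6, - 849, -772.92, - 716.94,-688, - 469, 127,859/5,191,257 , 340,586, 590, 811.68]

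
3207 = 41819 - 38612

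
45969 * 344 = 15813336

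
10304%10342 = 10304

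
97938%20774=14842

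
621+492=1113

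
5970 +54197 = 60167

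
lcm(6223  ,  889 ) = 6223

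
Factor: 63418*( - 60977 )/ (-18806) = 1933519693/9403 = 7^1 * 31^1*  37^1 * 281^1*857^1*9403^( - 1 ) 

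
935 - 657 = 278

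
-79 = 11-90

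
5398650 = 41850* 129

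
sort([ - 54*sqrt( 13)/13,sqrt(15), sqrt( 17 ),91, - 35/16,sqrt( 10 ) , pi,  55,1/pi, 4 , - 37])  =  [ - 37  , - 54 * sqrt( 13 )/13, - 35/16, 1/pi, pi, sqrt( 10 ),sqrt( 15),4,sqrt( 17 ),55, 91 ] 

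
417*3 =1251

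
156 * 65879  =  10277124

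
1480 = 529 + 951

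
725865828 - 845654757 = - 119788929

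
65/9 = 7  +  2/9 =7.22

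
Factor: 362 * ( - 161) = - 2^1*7^1*23^1*181^1 = - 58282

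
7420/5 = 1484 = 1484.00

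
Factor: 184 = 2^3*23^1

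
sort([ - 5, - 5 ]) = [ - 5, - 5]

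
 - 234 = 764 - 998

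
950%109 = 78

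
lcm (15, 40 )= 120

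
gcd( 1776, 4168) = 8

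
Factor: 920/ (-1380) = -2/3 = -  2^1*3^ ( - 1)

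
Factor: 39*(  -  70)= -2^1*3^1*5^1*7^1*13^1 = - 2730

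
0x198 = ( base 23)HH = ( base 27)F3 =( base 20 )108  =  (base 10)408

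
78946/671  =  117 + 439/671 = 117.65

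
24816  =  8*3102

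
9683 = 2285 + 7398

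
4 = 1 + 3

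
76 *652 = 49552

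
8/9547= 8/9547 = 0.00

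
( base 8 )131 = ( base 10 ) 89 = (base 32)2P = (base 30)2t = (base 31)2r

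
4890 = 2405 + 2485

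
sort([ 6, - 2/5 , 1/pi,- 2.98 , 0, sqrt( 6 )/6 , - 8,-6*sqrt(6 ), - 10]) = [  -  6*sqrt( 6), - 10, - 8,-2.98, - 2/5,0 , 1/pi , sqrt( 6 ) /6, 6] 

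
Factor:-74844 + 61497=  -13347 = -  3^2*1483^1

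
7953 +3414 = 11367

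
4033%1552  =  929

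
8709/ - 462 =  - 2903/154 = - 18.85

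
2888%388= 172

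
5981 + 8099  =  14080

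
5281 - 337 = 4944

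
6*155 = 930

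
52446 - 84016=-31570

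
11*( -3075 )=-33825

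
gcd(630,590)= 10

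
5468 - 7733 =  - 2265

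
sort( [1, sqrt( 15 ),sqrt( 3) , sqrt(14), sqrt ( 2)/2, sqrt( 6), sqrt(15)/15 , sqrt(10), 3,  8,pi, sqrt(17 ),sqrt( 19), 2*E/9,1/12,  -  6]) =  [ - 6,1/12, sqrt( 15)/15, 2 * E/9,sqrt(2) /2,  1, sqrt( 3),sqrt( 6 ), 3,  pi,sqrt ( 10), sqrt ( 14 ), sqrt (15 ),sqrt(17 ), sqrt( 19 ),8]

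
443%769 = 443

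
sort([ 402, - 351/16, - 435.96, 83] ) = [ - 435.96 , -351/16 , 83,402] 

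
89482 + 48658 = 138140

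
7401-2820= 4581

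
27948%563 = 361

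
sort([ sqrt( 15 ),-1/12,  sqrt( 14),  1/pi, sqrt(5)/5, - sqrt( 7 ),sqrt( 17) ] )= [ - sqrt (7), - 1/12, 1/pi , sqrt( 5 ) /5, sqrt( 14 ), sqrt( 15 ), sqrt(17)]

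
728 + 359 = 1087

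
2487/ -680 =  - 2487/680 = -3.66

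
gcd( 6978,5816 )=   2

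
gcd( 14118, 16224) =78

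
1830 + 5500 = 7330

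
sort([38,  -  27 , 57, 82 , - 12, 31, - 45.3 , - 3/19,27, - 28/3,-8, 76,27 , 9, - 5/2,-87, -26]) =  [-87 , - 45.3, - 27,-26, - 12 , - 28/3, - 8, - 5/2 ,  -  3/19, 9,27, 27, 31, 38,57 , 76, 82] 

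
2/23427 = 2/23427 = 0.00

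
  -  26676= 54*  ( - 494 )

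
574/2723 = 82/389 = 0.21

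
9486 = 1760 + 7726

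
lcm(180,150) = 900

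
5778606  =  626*9231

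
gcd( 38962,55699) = 7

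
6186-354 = 5832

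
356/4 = 89 = 89.00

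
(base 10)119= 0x77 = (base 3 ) 11102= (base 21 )5E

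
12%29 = 12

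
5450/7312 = 2725/3656=0.75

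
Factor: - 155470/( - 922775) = 4442/26365 = 2^1*5^( - 1 )*2221^1 *5273^( - 1)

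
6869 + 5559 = 12428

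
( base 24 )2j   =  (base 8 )103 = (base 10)67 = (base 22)31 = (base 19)3A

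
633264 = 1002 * 632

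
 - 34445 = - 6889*5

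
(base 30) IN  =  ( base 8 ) 1063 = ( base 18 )1D5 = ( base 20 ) 183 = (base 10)563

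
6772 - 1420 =5352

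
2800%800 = 400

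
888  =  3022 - 2134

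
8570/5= 1714= 1714.00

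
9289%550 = 489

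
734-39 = 695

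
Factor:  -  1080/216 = -5  =  - 5^1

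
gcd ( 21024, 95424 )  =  96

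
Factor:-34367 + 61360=26993^1 = 26993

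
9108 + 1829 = 10937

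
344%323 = 21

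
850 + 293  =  1143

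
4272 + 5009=9281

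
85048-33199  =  51849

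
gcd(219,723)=3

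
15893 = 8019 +7874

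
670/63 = 10  +  40/63 = 10.63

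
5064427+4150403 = 9214830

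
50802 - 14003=36799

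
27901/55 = 507 + 16/55 = 507.29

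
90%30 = 0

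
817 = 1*817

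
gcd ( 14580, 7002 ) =18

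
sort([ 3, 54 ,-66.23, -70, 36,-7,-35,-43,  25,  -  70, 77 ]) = [ - 70,- 70,-66.23, - 43,-35, - 7,3, 25, 36,54, 77 ] 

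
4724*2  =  9448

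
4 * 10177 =40708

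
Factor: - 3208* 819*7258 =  - 19069320816= -2^4*3^2  *  7^1*13^1*19^1*191^1*401^1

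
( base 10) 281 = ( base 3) 101102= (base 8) 431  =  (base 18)FB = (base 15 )13b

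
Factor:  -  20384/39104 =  -49/94 = - 2^ ( - 1 )*7^2*47^( - 1) 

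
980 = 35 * 28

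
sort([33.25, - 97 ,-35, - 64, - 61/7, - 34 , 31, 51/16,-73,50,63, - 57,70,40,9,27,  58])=[ - 97,-73, - 64, - 57 , - 35, - 34, - 61/7, 51/16 , 9,27,31, 33.25,40,  50,58, 63,70]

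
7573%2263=784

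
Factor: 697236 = 2^2*3^1 * 97^1*599^1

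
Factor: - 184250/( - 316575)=110/189 = 2^1*3^( - 3 )* 5^1*7^(  -  1 ) *11^1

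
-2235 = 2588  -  4823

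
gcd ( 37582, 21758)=1978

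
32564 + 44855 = 77419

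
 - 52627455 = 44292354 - 96919809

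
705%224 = 33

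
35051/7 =5007 + 2/7 = 5007.29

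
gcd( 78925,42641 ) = 1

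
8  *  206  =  1648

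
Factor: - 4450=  - 2^1 *5^2*89^1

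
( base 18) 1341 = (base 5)210002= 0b1101011011101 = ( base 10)6877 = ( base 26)a4d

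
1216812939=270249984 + 946562955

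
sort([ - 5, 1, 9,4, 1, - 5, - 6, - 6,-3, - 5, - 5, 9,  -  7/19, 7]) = [ - 6,-6, -5, - 5, - 5, - 5 , - 3, -7/19  ,  1, 1, 4,7, 9,9 ] 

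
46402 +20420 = 66822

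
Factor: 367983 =3^4*7^1 *11^1*59^1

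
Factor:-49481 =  - 49481^1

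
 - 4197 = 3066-7263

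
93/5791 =93/5791 =0.02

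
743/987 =743/987 = 0.75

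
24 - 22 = 2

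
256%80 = 16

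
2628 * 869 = 2283732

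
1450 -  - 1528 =2978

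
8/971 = 8/971 = 0.01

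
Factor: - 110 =- 2^1 * 5^1*11^1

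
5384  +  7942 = 13326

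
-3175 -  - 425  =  - 2750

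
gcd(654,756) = 6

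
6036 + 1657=7693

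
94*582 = 54708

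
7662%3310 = 1042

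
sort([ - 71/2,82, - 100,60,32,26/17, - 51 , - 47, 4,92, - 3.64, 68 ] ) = [ - 100, - 51, - 47, -71/2, - 3.64,26/17, 4 , 32,60,68,82, 92 ]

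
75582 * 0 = 0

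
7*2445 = 17115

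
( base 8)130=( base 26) 3a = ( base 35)2i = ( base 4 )1120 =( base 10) 88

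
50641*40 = 2025640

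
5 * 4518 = 22590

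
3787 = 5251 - 1464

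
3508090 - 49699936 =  -46191846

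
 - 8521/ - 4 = 2130 + 1/4 = 2130.25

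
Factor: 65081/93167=431^1*617^( - 1 ) = 431/617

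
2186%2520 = 2186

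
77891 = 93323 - 15432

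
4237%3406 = 831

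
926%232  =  230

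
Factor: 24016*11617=2^4*19^1*79^1*11617^1  =  278993872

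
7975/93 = 85 + 70/93 = 85.75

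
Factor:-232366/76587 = - 446/147 = - 2^1*3^( - 1 )*7^( - 2 )*223^1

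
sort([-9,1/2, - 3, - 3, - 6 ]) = [-9, - 6, - 3, - 3,1/2 ] 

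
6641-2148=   4493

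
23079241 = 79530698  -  56451457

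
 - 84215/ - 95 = 16843/19= 886.47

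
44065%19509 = 5047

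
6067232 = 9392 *646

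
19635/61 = 19635/61 = 321.89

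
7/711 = 7/711 = 0.01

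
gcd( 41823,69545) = 1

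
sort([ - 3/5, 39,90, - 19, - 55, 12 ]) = [ - 55, - 19,-3/5,12, 39,90] 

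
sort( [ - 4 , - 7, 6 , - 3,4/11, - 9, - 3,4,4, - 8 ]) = [ - 9,  -  8,-7, - 4, - 3, - 3, 4/11,4,4,6] 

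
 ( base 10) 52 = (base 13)40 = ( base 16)34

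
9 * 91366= 822294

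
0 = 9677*0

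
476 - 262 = 214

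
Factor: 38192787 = 3^2 * 79^1*53717^1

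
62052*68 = 4219536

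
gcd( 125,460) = 5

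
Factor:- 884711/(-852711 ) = 3^ ( - 1)* 241^1*3671^1 *284237^( - 1 )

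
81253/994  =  81 + 739/994  =  81.74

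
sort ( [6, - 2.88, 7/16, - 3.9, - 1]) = [ - 3.9, - 2.88, - 1,7/16,6 ] 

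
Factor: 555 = 3^1*5^1*37^1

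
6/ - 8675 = - 6/8675 = -0.00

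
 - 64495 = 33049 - 97544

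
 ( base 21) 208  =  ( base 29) 11k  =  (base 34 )Q6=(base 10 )890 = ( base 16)37A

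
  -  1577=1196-2773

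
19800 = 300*66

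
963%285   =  108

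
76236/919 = 82 + 878/919 = 82.96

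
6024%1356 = 600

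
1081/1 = 1081 = 1081.00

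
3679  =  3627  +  52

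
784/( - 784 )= - 1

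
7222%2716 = 1790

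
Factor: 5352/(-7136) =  -3/4 = - 2^( - 2)*3^1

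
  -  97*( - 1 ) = 97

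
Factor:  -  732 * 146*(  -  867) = 2^3*3^2*17^2 * 61^1*73^1 = 92658024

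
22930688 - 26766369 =  -  3835681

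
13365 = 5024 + 8341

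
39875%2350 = 2275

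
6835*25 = 170875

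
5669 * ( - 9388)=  - 53220572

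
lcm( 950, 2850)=2850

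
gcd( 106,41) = 1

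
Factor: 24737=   29^1*853^1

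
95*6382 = 606290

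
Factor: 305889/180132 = 101963/60044 = 2^( - 2)*17^( - 1)*883^( - 1)*101963^1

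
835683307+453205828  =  1288889135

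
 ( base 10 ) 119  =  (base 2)1110111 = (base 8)167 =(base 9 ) 142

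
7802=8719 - 917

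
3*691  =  2073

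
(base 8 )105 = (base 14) 4D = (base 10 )69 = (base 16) 45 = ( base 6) 153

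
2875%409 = 12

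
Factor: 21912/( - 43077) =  - 2^3 * 11^1*173^(  -  1 )  =  - 88/173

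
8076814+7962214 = 16039028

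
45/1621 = 45/1621= 0.03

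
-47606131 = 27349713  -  74955844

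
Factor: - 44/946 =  - 2^1*43^ (-1 )  =  -2/43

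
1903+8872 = 10775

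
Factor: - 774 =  -2^1*3^2*43^1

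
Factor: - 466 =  - 2^1* 233^1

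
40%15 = 10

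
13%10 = 3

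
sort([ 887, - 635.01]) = [  -  635.01,887] 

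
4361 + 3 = 4364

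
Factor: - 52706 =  - 2^1 *19^2*73^1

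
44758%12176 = 8230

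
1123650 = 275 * 4086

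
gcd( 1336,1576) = 8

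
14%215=14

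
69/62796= 23/20932 = 0.00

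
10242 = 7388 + 2854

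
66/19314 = 11/3219 = 0.00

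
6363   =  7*909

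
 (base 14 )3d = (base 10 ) 55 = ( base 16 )37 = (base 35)1K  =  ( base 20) 2f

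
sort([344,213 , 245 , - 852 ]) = [-852,213 , 245, 344]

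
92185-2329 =89856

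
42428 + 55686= 98114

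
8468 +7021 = 15489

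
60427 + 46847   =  107274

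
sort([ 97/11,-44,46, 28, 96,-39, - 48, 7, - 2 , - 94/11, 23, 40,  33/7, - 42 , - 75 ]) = [-75 , - 48, - 44,-42,-39, - 94/11, - 2, 33/7,  7 , 97/11,23, 28, 40,46,96] 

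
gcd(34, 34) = 34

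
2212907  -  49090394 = - 46877487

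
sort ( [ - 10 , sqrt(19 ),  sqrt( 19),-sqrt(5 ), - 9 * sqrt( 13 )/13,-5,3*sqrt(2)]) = [ - 10,- 5, - 9*sqrt(13)/13,  -  sqrt(5 ), 3*sqrt(2 ) , sqrt(19 ),sqrt( 19 ) ]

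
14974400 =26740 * 560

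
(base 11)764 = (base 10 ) 917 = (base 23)1GK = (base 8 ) 1625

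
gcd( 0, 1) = 1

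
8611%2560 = 931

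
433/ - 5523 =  - 1 + 5090/5523 = - 0.08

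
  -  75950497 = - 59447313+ -16503184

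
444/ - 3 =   -  148 + 0/1 = - 148.00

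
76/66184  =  19/16546 = 0.00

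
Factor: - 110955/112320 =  - 2^( - 6)*3^(-2)*569^1 = - 569/576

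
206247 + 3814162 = 4020409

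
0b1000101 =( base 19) 3C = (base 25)2J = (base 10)69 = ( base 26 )2H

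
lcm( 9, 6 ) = 18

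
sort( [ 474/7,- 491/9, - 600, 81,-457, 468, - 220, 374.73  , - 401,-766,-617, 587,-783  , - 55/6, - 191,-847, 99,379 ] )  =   [ - 847, - 783, - 766, -617,- 600,-457, - 401,-220, - 191, - 491/9, - 55/6,474/7, 81  ,  99,374.73, 379,  468, 587 ] 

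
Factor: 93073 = 163^1 * 571^1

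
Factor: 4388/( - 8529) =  - 2^2*3^( - 1) * 1097^1*2843^ ( - 1 )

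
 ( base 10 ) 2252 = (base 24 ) 3LK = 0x8CC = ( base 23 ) 45l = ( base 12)1378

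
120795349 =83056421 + 37738928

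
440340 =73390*6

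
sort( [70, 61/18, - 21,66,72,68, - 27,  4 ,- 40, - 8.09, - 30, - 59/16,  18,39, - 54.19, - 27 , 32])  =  [-54.19,-40,  -  30, - 27, - 27,-21, - 8.09, - 59/16,  61/18,4, 18,32 , 39,  66, 68,70,72]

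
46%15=1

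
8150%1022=996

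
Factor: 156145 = 5^1*11^1*17^1*167^1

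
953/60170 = 953/60170=0.02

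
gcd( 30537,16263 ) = 117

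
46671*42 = 1960182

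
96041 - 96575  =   - 534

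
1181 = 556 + 625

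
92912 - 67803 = 25109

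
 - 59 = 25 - 84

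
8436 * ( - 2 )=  - 16872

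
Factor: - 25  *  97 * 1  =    -  5^2 * 97^1 = - 2425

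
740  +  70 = 810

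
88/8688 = 11/1086 = 0.01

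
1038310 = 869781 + 168529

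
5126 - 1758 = 3368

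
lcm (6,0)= 0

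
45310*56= 2537360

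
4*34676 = 138704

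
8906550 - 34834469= - 25927919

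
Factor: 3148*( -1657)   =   - 2^2*787^1*1657^1 = - 5216236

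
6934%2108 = 610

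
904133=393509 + 510624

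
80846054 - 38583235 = 42262819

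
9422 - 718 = 8704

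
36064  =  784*46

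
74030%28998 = 16034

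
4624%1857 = 910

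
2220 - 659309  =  -657089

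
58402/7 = 58402/7 = 8343.14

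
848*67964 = 57633472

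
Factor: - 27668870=-2^1 * 5^1*2766887^1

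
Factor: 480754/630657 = 542/711 = 2^1*3^( - 2 )*79^ ( - 1 )*271^1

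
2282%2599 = 2282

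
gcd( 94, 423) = 47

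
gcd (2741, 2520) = 1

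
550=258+292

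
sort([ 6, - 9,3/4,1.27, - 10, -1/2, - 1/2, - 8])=[ - 10, - 9,  -  8, - 1/2, - 1/2, 3/4, 1.27,6]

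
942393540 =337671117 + 604722423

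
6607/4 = 1651 + 3/4= 1651.75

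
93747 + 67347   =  161094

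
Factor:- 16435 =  - 5^1 * 19^1*173^1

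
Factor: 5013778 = 2^1*7^2*11^1 * 4651^1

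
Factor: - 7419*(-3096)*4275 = 98193432600 = 2^3*3^5* 5^2*19^1*43^1*2473^1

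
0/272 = 0 = 0.00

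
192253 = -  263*( - 731)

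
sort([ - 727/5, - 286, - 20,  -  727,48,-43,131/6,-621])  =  [ - 727,-621, - 286,-727/5, - 43, - 20,131/6,48] 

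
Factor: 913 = 11^1*83^1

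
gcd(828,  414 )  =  414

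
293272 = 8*36659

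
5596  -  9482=-3886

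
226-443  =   - 217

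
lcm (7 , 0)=0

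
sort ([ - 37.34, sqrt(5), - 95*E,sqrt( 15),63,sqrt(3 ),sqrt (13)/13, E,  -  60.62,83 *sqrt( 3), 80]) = [ -95*E,-60.62, - 37.34 , sqrt(13)/13, sqrt(3 )  ,  sqrt(5),  E,  sqrt(15),  63, 80,  83 * sqrt(3 )]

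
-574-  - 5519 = 4945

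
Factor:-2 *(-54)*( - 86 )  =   - 2^3 * 3^3 * 43^1 = - 9288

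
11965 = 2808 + 9157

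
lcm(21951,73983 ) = 1997541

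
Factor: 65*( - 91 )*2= - 2^1*5^1*7^1*13^2  =  - 11830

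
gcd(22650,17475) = 75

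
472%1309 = 472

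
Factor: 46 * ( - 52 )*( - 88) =2^6*11^1*13^1 * 23^1 = 210496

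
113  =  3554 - 3441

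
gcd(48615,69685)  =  35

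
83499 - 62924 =20575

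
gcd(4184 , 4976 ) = 8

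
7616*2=15232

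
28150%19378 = 8772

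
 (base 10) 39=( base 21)1I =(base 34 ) 15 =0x27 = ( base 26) 1d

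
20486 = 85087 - 64601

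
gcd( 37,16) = 1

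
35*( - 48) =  -1680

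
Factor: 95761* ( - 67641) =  - 3^1*7^1* 17^1*43^1 * 131^1*3221^1 = - 6477369801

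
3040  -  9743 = - 6703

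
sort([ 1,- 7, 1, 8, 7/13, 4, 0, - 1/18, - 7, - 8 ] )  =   [ - 8, -7  , - 7, - 1/18,0,7/13,1, 1, 4,8] 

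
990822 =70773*14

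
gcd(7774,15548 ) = 7774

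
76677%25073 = 1458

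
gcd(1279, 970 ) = 1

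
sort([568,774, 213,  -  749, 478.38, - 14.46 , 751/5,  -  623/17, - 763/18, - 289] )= [  -  749,-289,  -  763/18, - 623/17,-14.46,751/5, 213,  478.38,568, 774 ] 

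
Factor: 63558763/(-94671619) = -7^( - 1)*557^(-1 )*1993^1*24281^( - 1)*31891^1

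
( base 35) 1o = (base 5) 214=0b111011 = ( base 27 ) 25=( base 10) 59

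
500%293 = 207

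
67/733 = 67/733 = 0.09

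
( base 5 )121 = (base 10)36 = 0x24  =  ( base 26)1a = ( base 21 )1f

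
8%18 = 8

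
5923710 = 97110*61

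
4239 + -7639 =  - 3400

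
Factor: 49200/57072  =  25/29 = 5^2* 29^( - 1) 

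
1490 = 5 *298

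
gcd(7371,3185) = 91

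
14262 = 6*2377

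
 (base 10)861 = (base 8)1535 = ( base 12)5B9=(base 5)11421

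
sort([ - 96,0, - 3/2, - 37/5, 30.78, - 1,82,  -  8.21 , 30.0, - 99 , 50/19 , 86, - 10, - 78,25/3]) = [-99, - 96, - 78, - 10, - 8.21, - 37/5 ,-3/2, - 1,0, 50/19,25/3, 30.0,  30.78,  82, 86 ] 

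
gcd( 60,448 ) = 4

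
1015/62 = 1015/62 = 16.37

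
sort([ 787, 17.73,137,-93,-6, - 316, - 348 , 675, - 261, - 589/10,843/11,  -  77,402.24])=[ - 348, - 316,-261, - 93, - 77,-589/10, - 6, 17.73,843/11,137, 402.24,675,787 ] 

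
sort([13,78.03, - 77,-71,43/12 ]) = [ - 77, - 71,43/12, 13,78.03]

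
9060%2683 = 1011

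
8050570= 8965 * 898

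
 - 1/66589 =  - 1/66589 = - 0.00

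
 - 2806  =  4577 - 7383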